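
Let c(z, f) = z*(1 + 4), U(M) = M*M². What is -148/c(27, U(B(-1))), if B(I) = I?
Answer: -148/135 ≈ -1.0963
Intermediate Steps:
U(M) = M³
c(z, f) = 5*z (c(z, f) = z*5 = 5*z)
-148/c(27, U(B(-1))) = -148/(5*27) = -148/135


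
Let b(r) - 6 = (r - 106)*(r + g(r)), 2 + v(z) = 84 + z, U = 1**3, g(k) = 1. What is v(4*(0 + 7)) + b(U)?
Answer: -94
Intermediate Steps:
U = 1
v(z) = 82 + z (v(z) = -2 + (84 + z) = 82 + z)
b(r) = 6 + (1 + r)*(-106 + r) (b(r) = 6 + (r - 106)*(r + 1) = 6 + (-106 + r)*(1 + r) = 6 + (1 + r)*(-106 + r))
v(4*(0 + 7)) + b(U) = (82 + 4*(0 + 7)) + (-100 + 1**2 - 105*1) = (82 + 4*7) + (-100 + 1 - 105) = (82 + 28) - 204 = 110 - 204 = -94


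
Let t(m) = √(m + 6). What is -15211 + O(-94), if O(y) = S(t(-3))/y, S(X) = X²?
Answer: -1429837/94 ≈ -15211.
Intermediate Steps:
t(m) = √(6 + m)
O(y) = 3/y (O(y) = (√(6 - 3))²/y = (√3)²/y = 3/y)
-15211 + O(-94) = -15211 + 3/(-94) = -15211 + 3*(-1/94) = -15211 - 3/94 = -1429837/94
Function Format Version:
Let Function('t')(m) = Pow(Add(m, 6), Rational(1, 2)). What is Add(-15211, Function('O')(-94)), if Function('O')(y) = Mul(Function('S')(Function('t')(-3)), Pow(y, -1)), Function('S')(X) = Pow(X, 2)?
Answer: Rational(-1429837, 94) ≈ -15211.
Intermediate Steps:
Function('t')(m) = Pow(Add(6, m), Rational(1, 2))
Function('O')(y) = Mul(3, Pow(y, -1)) (Function('O')(y) = Mul(Pow(Pow(Add(6, -3), Rational(1, 2)), 2), Pow(y, -1)) = Mul(Pow(Pow(3, Rational(1, 2)), 2), Pow(y, -1)) = Mul(3, Pow(y, -1)))
Add(-15211, Function('O')(-94)) = Add(-15211, Mul(3, Pow(-94, -1))) = Add(-15211, Mul(3, Rational(-1, 94))) = Add(-15211, Rational(-3, 94)) = Rational(-1429837, 94)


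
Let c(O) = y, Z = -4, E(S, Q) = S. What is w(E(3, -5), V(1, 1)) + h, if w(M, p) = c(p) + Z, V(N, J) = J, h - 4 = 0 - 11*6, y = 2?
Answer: -64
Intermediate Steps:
c(O) = 2
h = -62 (h = 4 + (0 - 11*6) = 4 + (0 - 66) = 4 - 66 = -62)
w(M, p) = -2 (w(M, p) = 2 - 4 = -2)
w(E(3, -5), V(1, 1)) + h = -2 - 62 = -64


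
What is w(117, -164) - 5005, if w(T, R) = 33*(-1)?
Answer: -5038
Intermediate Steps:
w(T, R) = -33
w(117, -164) - 5005 = -33 - 5005 = -5038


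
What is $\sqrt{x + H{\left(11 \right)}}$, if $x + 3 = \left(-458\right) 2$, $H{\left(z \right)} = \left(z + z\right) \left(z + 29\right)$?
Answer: $i \sqrt{39} \approx 6.245 i$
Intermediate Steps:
$H{\left(z \right)} = 2 z \left(29 + z\right)$
$x = -919$ ($x = -3 - 916 = -919$)
$\sqrt{x + H{\left(11 \right)}} = \sqrt{-919 + 2 \cdot 11 \left(29 + 11\right)} = \sqrt{-919 + 2 \cdot 11 \cdot 40} = \sqrt{-919 + 880} = \sqrt{-39} = i \sqrt{39}$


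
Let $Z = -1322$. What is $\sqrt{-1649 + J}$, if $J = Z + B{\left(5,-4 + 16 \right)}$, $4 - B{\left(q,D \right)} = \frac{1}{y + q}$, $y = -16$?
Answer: $\frac{2 i \sqrt{89749}}{11} \approx 54.469 i$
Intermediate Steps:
$B{\left(q,D \right)} = 4 - \frac{1}{-16 + q}$
$J = - \frac{14497}{11}$ ($J = -1322 + \frac{-65 + 4 \cdot 5}{-16 + 5} = -1322 + \frac{-65 + 20}{-11} = -1322 - - \frac{45}{11} = -1322 + \frac{45}{11} = - \frac{14497}{11} \approx -1317.9$)
$\sqrt{-1649 + J} = \sqrt{-1649 - \frac{14497}{11}} = \sqrt{- \frac{32636}{11}} = \frac{2 i \sqrt{89749}}{11}$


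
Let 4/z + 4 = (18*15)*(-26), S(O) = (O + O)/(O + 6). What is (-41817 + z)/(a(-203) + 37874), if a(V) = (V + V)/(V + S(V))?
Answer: -14318977335/12969506944 ≈ -1.1040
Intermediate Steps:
S(O) = 2*O/(6 + O) (S(O) = (2*O)/(6 + O) = 2*O/(6 + O))
a(V) = 2*V/(V + 2*V/(6 + V)) (a(V) = (V + V)/(V + 2*V/(6 + V)) = (2*V)/(V + 2*V/(6 + V)) = 2*V/(V + 2*V/(6 + V)))
z = -1/1756 (z = 4/(-4 + (18*15)*(-26)) = 4/(-4 + 270*(-26)) = 4/(-4 - 7020) = 4/(-7024) = 4*(-1/7024) = -1/1756 ≈ -0.00056948)
(-41817 + z)/(a(-203) + 37874) = (-41817 - 1/1756)/(2*(6 - 203)/(8 - 203) + 37874) = -73430653/(1756*(2*(-197)/(-195) + 37874)) = -73430653/(1756*(2*(-1/195)*(-197) + 37874)) = -73430653/(1756*(394/195 + 37874)) = -73430653/(1756*7385824/195) = -73430653/1756*195/7385824 = -14318977335/12969506944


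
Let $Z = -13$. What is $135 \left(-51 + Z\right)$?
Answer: $-8640$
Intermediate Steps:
$135 \left(-51 + Z\right) = 135 \left(-51 - 13\right) = 135 \left(-64\right) = -8640$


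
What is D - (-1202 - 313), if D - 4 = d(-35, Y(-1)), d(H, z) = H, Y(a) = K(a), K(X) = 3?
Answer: 1484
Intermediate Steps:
Y(a) = 3
D = -31 (D = 4 - 35 = -31)
D - (-1202 - 313) = -31 - (-1202 - 313) = -31 - 1*(-1515) = -31 + 1515 = 1484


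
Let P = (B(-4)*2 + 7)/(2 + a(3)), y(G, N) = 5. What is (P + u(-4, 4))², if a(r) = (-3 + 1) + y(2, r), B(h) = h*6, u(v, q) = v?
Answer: 3721/25 ≈ 148.84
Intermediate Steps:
B(h) = 6*h
a(r) = 3 (a(r) = (-3 + 1) + 5 = -2 + 5 = 3)
P = -41/5 (P = ((6*(-4))*2 + 7)/(2 + 3) = (-24*2 + 7)/5 = (-48 + 7)*(⅕) = -41*⅕ = -41/5 ≈ -8.2000)
(P + u(-4, 4))² = (-41/5 - 4)² = (-61/5)² = 3721/25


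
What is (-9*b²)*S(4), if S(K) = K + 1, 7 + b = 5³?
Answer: -626580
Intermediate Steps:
b = 118 (b = -7 + 5³ = -7 + 125 = 118)
S(K) = 1 + K
(-9*b²)*S(4) = (-9*118²)*(1 + 4) = -9*13924*5 = -125316*5 = -626580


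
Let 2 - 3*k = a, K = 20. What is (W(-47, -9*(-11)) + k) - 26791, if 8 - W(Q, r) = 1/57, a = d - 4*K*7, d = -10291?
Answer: -1320425/57 ≈ -23165.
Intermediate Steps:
a = -10851 (a = -10291 - 4*20*7 = -10291 - 80*7 = -10291 - 560 = -10851)
k = 10853/3 (k = 2/3 - 1/3*(-10851) = 2/3 + 3617 = 10853/3 ≈ 3617.7)
W(Q, r) = 455/57 (W(Q, r) = 8 - 1/57 = 455/57)
(W(-47, -9*(-11)) + k) - 26791 = (455/57 + 10853/3) - 26791 = 206662/57 - 26791 = -1320425/57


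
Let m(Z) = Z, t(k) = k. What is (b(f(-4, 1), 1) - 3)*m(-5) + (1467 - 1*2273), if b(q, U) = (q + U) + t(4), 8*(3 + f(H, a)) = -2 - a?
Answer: -6393/8 ≈ -799.13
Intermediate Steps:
f(H, a) = -13/4 - a/8 (f(H, a) = -3 + (-2 - a)/8 = -3 + (-¼ - a/8) = -13/4 - a/8)
b(q, U) = 4 + U + q (b(q, U) = (q + U) + 4 = (U + q) + 4 = 4 + U + q)
(b(f(-4, 1), 1) - 3)*m(-5) + (1467 - 1*2273) = ((4 + 1 + (-13/4 - ⅛*1)) - 3)*(-5) + (1467 - 1*2273) = ((4 + 1 + (-13/4 - ⅛)) - 3)*(-5) + (1467 - 2273) = ((4 + 1 - 27/8) - 3)*(-5) - 806 = (13/8 - 3)*(-5) - 806 = -11/8*(-5) - 806 = 55/8 - 806 = -6393/8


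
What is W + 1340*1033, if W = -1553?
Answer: 1382667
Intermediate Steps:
W + 1340*1033 = -1553 + 1340*1033 = -1553 + 1384220 = 1382667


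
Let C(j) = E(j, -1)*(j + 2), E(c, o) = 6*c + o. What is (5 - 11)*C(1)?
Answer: -90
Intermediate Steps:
E(c, o) = o + 6*c
C(j) = (-1 + 6*j)*(2 + j) (C(j) = (-1 + 6*j)*(j + 2) = (-1 + 6*j)*(2 + j))
(5 - 11)*C(1) = (5 - 11)*((-1 + 6*1)*(2 + 1)) = -6*(-1 + 6)*3 = -30*3 = -6*15 = -90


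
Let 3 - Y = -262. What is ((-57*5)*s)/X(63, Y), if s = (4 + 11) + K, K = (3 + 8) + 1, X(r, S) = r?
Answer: -855/7 ≈ -122.14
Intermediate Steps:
Y = 265 (Y = 3 - 1*(-262) = 3 + 262 = 265)
K = 12 (K = 11 + 1 = 12)
s = 27 (s = (4 + 11) + 12 = 15 + 12 = 27)
((-57*5)*s)/X(63, Y) = (-57*5*27)/63 = -285*27*(1/63) = -7695*1/63 = -855/7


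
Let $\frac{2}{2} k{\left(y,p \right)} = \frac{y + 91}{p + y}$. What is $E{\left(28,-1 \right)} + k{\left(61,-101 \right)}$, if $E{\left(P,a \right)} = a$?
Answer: $- \frac{24}{5} \approx -4.8$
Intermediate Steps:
$k{\left(y,p \right)} = \frac{91 + y}{p + y}$ ($k{\left(y,p \right)} = \frac{y + 91}{p + y} = \frac{91 + y}{p + y}$)
$E{\left(28,-1 \right)} + k{\left(61,-101 \right)} = -1 + \frac{91 + 61}{-101 + 61} = -1 + \frac{1}{-40} \cdot 152 = -1 - \frac{19}{5} = - \frac{24}{5}$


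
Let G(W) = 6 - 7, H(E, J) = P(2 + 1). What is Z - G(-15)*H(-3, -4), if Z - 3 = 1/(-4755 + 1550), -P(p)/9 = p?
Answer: -76921/3205 ≈ -24.000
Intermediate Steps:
P(p) = -9*p
H(E, J) = -27 (H(E, J) = -9*(2 + 1) = -9*3 = -27)
Z = 9614/3205 (Z = 3 + 1/(-4755 + 1550) = 3 + 1/(-3205) = 3 - 1/3205 = 9614/3205 ≈ 2.9997)
G(W) = -1
Z - G(-15)*H(-3, -4) = 9614/3205 - (-1)*(-27) = 9614/3205 - 1*27 = 9614/3205 - 27 = -76921/3205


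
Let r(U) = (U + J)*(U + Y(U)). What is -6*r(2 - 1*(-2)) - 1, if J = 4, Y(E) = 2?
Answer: -289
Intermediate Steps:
r(U) = (2 + U)*(4 + U) (r(U) = (U + 4)*(U + 2) = (4 + U)*(2 + U) = (2 + U)*(4 + U))
-6*r(2 - 1*(-2)) - 1 = -6*(8 + (2 - 1*(-2))² + 6*(2 - 1*(-2))) - 1 = -6*(8 + (2 + 2)² + 6*(2 + 2)) - 1 = -6*(8 + 4² + 6*4) - 1 = -6*(8 + 16 + 24) - 1 = -6*48 - 1 = -288 - 1 = -289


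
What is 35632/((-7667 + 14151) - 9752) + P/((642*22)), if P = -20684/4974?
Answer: -156457156859/14349129498 ≈ -10.904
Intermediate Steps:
P = -10342/2487 (P = -20684*1/4974 = -10342/2487 ≈ -4.1584)
35632/((-7667 + 14151) - 9752) + P/((642*22)) = 35632/((-7667 + 14151) - 9752) - 10342/(2487*(642*22)) = 35632/(6484 - 9752) - 10342/2487/14124 = 35632/(-3268) - 10342/2487*1/14124 = 35632*(-1/3268) - 5171/17563194 = -8908/817 - 5171/17563194 = -156457156859/14349129498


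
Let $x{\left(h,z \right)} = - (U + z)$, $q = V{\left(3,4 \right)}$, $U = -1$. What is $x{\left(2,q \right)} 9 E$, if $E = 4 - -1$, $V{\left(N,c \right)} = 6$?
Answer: $-225$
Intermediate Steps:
$q = 6$
$x{\left(h,z \right)} = 1 - z$ ($x{\left(h,z \right)} = - (-1 + z) = 1 - z$)
$E = 5$ ($E = 4 + 1 = 5$)
$x{\left(2,q \right)} 9 E = \left(1 - 6\right) 9 \cdot 5 = \left(-5\right) 9 \cdot 5 = \left(-45\right) 5 = -225$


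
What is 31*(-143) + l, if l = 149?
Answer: -4284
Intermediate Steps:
31*(-143) + l = 31*(-143) + 149 = -4433 + 149 = -4284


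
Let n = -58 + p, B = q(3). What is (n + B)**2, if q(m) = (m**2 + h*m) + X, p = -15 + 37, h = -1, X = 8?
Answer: 484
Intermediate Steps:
p = 22
q(m) = 8 + m**2 - m (q(m) = (m**2 - m) + 8 = 8 + m**2 - m)
B = 14 (B = 8 + 3**2 - 1*3 = 8 + 9 - 3 = 14)
n = -36 (n = -58 + 22 = -36)
(n + B)**2 = (-36 + 14)**2 = (-22)**2 = 484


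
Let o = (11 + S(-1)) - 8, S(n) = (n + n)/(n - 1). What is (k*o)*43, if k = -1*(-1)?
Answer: 172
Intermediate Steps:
S(n) = 2*n/(-1 + n) (S(n) = (2*n)/(-1 + n) = 2*n/(-1 + n))
o = 4 (o = (11 + 2*(-1)/(-1 - 1)) - 8 = (11 + 2*(-1)/(-2)) - 8 = (11 + 2*(-1)*(-½)) - 8 = (11 + 1) - 8 = 12 - 8 = 4)
k = 1
(k*o)*43 = (1*4)*43 = 4*43 = 172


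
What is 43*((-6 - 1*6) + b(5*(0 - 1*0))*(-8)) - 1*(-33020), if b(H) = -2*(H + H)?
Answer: 32504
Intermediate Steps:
b(H) = -4*H
43*((-6 - 1*6) + b(5*(0 - 1*0))*(-8)) - 1*(-33020) = 43*((-6 - 1*6) - 20*(0 - 1*0)*(-8)) - 1*(-33020) = 43*((-6 - 6) - 20*(0 + 0)*(-8)) + 33020 = 43*(-12 - 20*0*(-8)) + 33020 = 43*(-12 - 4*0*(-8)) + 33020 = 43*(-12 + 0*(-8)) + 33020 = 43*(-12 + 0) + 33020 = 43*(-12) + 33020 = -516 + 33020 = 32504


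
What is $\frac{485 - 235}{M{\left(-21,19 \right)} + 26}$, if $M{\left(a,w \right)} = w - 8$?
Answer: $\frac{250}{37} \approx 6.7568$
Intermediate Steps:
$M{\left(a,w \right)} = -8 + w$ ($M{\left(a,w \right)} = w - 8 = -8 + w$)
$\frac{485 - 235}{M{\left(-21,19 \right)} + 26} = \frac{485 - 235}{\left(-8 + 19\right) + 26} = \frac{250}{11 + 26} = \frac{250}{37}$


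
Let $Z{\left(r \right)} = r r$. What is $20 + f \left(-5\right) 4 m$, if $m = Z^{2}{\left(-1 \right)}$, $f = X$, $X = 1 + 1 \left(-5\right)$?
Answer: $100$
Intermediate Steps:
$X = -4$ ($X = 1 - 5 = -4$)
$Z{\left(r \right)} = r^{2}$
$f = -4$
$m = 1$ ($m = \left(\left(-1\right)^{2}\right)^{2} = 1^{2} = 1$)
$20 + f \left(-5\right) 4 m = 20 - 4 \left(-5\right) 4 \cdot 1 = 20 - 4 \left(\left(-20\right) 1\right) = 20 - -80 = 20 + 80 = 100$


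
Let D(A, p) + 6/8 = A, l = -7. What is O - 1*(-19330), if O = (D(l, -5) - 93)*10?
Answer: 36645/2 ≈ 18323.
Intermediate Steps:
D(A, p) = -¾ + A
O = -2015/2 (O = ((-¾ - 7) - 93)*10 = (-31/4 - 93)*10 = -403/4*10 = -2015/2 ≈ -1007.5)
O - 1*(-19330) = -2015/2 - 1*(-19330) = -2015/2 + 19330 = 36645/2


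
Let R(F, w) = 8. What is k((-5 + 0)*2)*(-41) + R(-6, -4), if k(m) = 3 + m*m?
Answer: -4215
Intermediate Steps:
k(m) = 3 + m²
k((-5 + 0)*2)*(-41) + R(-6, -4) = (3 + ((-5 + 0)*2)²)*(-41) + 8 = (3 + (-5*2)²)*(-41) + 8 = (3 + (-10)²)*(-41) + 8 = (3 + 100)*(-41) + 8 = 103*(-41) + 8 = -4223 + 8 = -4215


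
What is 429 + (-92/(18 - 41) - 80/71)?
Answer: 30663/71 ≈ 431.87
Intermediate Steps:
429 + (-92/(18 - 41) - 80/71) = 429 + (-92/(-23) - 80*1/71) = 429 + (-92*(-1/23) - 80/71) = 429 + (4 - 80/71) = 429 + 204/71 = 30663/71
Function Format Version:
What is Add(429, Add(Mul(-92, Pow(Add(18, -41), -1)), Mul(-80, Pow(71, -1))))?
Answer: Rational(30663, 71) ≈ 431.87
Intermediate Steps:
Add(429, Add(Mul(-92, Pow(Add(18, -41), -1)), Mul(-80, Pow(71, -1)))) = Add(429, Add(Mul(-92, Pow(-23, -1)), Mul(-80, Rational(1, 71)))) = Add(429, Add(Mul(-92, Rational(-1, 23)), Rational(-80, 71))) = Add(429, Add(4, Rational(-80, 71))) = Add(429, Rational(204, 71)) = Rational(30663, 71)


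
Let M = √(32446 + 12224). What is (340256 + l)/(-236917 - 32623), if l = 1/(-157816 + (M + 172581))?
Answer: -14832477323369/11749817598940 + √44670/58749087994700 ≈ -1.2624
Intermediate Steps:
M = √44670 ≈ 211.35
l = 1/(14765 + √44670) (l = 1/(-157816 + (√44670 + 172581)) = 1/(-157816 + (172581 + √44670)) = 1/(14765 + √44670) ≈ 6.6772e-5)
(340256 + l)/(-236917 - 32623) = (340256 + (2953/43592111 - √44670/217960555))/(-236917 - 32623) = (14832477323369/43592111 - √44670/217960555)/(-269540) = (14832477323369/43592111 - √44670/217960555)*(-1/269540) = -14832477323369/11749817598940 + √44670/58749087994700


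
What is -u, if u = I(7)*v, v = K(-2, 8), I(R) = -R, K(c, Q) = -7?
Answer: -49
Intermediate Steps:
v = -7
u = 49 (u = -1*7*(-7) = -7*(-7) = 49)
-u = -1*49 = -49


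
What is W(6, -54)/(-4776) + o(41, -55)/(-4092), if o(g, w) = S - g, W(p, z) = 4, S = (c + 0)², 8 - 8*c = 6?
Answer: 39811/4342976 ≈ 0.0091667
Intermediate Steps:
c = ¼ (c = 1 - ⅛*6 = 1 - ¾ = ¼ ≈ 0.25000)
S = 1/16 (S = (¼ + 0)² = (¼)² = 1/16 ≈ 0.062500)
o(g, w) = 1/16 - g
W(6, -54)/(-4776) + o(41, -55)/(-4092) = 4/(-4776) + (1/16 - 1*41)/(-4092) = 4*(-1/4776) + (1/16 - 41)*(-1/4092) = -1/1194 - 655/16*(-1/4092) = -1/1194 + 655/65472 = 39811/4342976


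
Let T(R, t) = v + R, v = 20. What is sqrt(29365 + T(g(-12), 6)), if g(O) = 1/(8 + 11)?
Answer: 2*sqrt(2652001)/19 ≈ 171.42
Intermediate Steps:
g(O) = 1/19
T(R, t) = 20 + R
sqrt(29365 + T(g(-12), 6)) = sqrt(29365 + (20 + 1/19)) = sqrt(29365 + 381/19) = sqrt(558316/19) = 2*sqrt(2652001)/19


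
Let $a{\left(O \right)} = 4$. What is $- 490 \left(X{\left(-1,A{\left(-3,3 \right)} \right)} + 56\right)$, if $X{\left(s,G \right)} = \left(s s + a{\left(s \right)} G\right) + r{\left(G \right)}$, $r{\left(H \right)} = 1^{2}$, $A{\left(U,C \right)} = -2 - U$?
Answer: $-30380$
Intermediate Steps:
$r{\left(H \right)} = 1$
$X{\left(s,G \right)} = 1 + s^{2} + 4 G$ ($X{\left(s,G \right)} = \left(s s + 4 G\right) + 1 = \left(s^{2} + 4 G\right) + 1 = 1 + s^{2} + 4 G$)
$- 490 \left(X{\left(-1,A{\left(-3,3 \right)} \right)} + 56\right) = - 490 \left(\left(1 + \left(-1\right)^{2} + 4 \left(-2 - -3\right)\right) + 56\right) = - 490 \left(\left(1 + 1 + 4 \left(-2 + 3\right)\right) + 56\right) = - 490 \left(\left(1 + 1 + 4 \cdot 1\right) + 56\right) = - 490 \left(\left(1 + 1 + 4\right) + 56\right) = - 490 \left(6 + 56\right) = \left(-490\right) 62 = -30380$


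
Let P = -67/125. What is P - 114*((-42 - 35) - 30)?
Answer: 1524683/125 ≈ 12197.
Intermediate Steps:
P = -67/125 (P = -67*1/125 = -67/125 ≈ -0.53600)
P - 114*((-42 - 35) - 30) = -67/125 - 114*((-42 - 35) - 30) = -67/125 - 114*(-77 - 30) = -67/125 - 114*(-107) = -67/125 + 12198 = 1524683/125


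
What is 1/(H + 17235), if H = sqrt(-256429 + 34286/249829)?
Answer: 27779373/479190805696 - I*sqrt(16654408692095)/2395954028480 ≈ 5.7971e-5 - 1.7033e-6*I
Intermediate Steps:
H = I*sqrt(16654408692095)/8059 (H = sqrt(-256429 + 34286*(1/249829)) = sqrt(-256429 + 1106/8059) = sqrt(-2066560205/8059) = I*sqrt(16654408692095)/8059 ≈ 506.39*I)
1/(H + 17235) = 1/(I*sqrt(16654408692095)/8059 + 17235) = 1/(17235 + I*sqrt(16654408692095)/8059)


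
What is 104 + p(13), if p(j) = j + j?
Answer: 130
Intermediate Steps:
p(j) = 2*j
104 + p(13) = 104 + 2*13 = 104 + 26 = 130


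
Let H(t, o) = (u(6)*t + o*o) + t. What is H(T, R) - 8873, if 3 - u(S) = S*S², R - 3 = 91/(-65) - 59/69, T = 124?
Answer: -4184971976/119025 ≈ -35160.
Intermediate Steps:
R = 257/345 (R = 3 + (91/(-65) - 59/69) = 3 + (91*(-1/65) - 59*1/69) = 3 + (-7/5 - 59/69) = 3 - 778/345 = 257/345 ≈ 0.74493)
u(S) = 3 - S³ (u(S) = 3 - S*S² = 3 - S³)
H(t, o) = o² - 212*t (H(t, o) = ((3 - 1*6³)*t + o*o) + t = ((3 - 1*216)*t + o²) + t = ((3 - 216)*t + o²) + t = (-213*t + o²) + t = (o² - 213*t) + t = o² - 212*t)
H(T, R) - 8873 = ((257/345)² - 212*124) - 8873 = (66049/119025 - 26288) - 8873 = -3128863151/119025 - 8873 = -4184971976/119025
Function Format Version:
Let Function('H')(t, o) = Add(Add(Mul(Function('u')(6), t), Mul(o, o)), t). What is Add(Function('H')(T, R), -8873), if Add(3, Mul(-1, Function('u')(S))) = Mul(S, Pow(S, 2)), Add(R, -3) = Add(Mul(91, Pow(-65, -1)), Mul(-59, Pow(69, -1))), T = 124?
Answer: Rational(-4184971976, 119025) ≈ -35160.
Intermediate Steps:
R = Rational(257, 345) (R = Add(3, Add(Mul(91, Pow(-65, -1)), Mul(-59, Pow(69, -1)))) = Add(3, Add(Mul(91, Rational(-1, 65)), Mul(-59, Rational(1, 69)))) = Add(3, Add(Rational(-7, 5), Rational(-59, 69))) = Add(3, Rational(-778, 345)) = Rational(257, 345) ≈ 0.74493)
Function('u')(S) = Add(3, Mul(-1, Pow(S, 3))) (Function('u')(S) = Add(3, Mul(-1, Mul(S, Pow(S, 2)))) = Add(3, Mul(-1, Pow(S, 3))))
Function('H')(t, o) = Add(Pow(o, 2), Mul(-212, t)) (Function('H')(t, o) = Add(Add(Mul(Add(3, Mul(-1, Pow(6, 3))), t), Mul(o, o)), t) = Add(Add(Mul(Add(3, Mul(-1, 216)), t), Pow(o, 2)), t) = Add(Add(Mul(Add(3, -216), t), Pow(o, 2)), t) = Add(Add(Mul(-213, t), Pow(o, 2)), t) = Add(Add(Pow(o, 2), Mul(-213, t)), t) = Add(Pow(o, 2), Mul(-212, t)))
Add(Function('H')(T, R), -8873) = Add(Add(Pow(Rational(257, 345), 2), Mul(-212, 124)), -8873) = Add(Add(Rational(66049, 119025), -26288), -8873) = Add(Rational(-3128863151, 119025), -8873) = Rational(-4184971976, 119025)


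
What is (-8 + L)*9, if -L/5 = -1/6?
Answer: -129/2 ≈ -64.500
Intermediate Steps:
L = ⅚ (L = -(-5)/6 = -5*(-⅙) = ⅚ ≈ 0.83333)
(-8 + L)*9 = (-8 + ⅚)*9 = -43/6*9 = -129/2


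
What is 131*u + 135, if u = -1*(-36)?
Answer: 4851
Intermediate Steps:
u = 36
131*u + 135 = 131*36 + 135 = 4716 + 135 = 4851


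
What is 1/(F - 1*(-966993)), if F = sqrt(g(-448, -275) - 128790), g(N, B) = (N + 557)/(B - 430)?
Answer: 681730065/659228291541604 - I*sqrt(64011926595)/659228291541604 ≈ 1.0341e-6 - 3.8379e-10*I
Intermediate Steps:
g(N, B) = (557 + N)/(-430 + B)
F = I*sqrt(64011926595)/705 (F = sqrt((557 - 448)/(-430 - 275) - 128790) = sqrt(109/(-705) - 128790) = sqrt(-1/705*109 - 128790) = sqrt(-109/705 - 128790) = sqrt(-90797059/705) = I*sqrt(64011926595)/705 ≈ 358.87*I)
1/(F - 1*(-966993)) = 1/(I*sqrt(64011926595)/705 - 1*(-966993)) = 1/(I*sqrt(64011926595)/705 + 966993) = 1/(966993 + I*sqrt(64011926595)/705)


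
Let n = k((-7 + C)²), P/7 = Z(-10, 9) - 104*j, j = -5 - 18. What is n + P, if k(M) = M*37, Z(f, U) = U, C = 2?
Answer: 17732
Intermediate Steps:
j = -23
P = 16807 (P = 7*(9 - 104*(-23)) = 7*(9 + 2392) = 7*2401 = 16807)
k(M) = 37*M
n = 925 (n = 37*(-7 + 2)² = 37*(-5)² = 37*25 = 925)
n + P = 925 + 16807 = 17732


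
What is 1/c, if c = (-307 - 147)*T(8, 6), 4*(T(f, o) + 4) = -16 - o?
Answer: 1/4313 ≈ 0.00023186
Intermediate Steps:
T(f, o) = -8 - o/4 (T(f, o) = -4 + (-16 - o)/4 = -4 + (-4 - o/4) = -8 - o/4)
c = 4313 (c = (-307 - 147)*(-8 - 1/4*6) = -454*(-8 - 3/2) = -454*(-19/2) = 4313)
1/c = 1/4313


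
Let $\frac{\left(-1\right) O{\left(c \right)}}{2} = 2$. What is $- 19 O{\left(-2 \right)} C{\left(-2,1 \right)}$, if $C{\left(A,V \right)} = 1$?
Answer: $76$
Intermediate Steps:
$O{\left(c \right)} = -4$ ($O{\left(c \right)} = \left(-2\right) 2 = -4$)
$- 19 O{\left(-2 \right)} C{\left(-2,1 \right)} = \left(-19\right) \left(-4\right) 1 = 76 \cdot 1 = 76$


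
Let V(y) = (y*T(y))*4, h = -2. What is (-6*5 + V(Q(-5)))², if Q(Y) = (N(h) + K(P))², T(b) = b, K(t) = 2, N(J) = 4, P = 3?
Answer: 26563716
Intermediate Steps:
Q(Y) = 36 (Q(Y) = (4 + 2)² = 6² = 36)
V(y) = 4*y² (V(y) = (y*y)*4 = y²*4 = 4*y²)
(-6*5 + V(Q(-5)))² = (-6*5 + 4*36²)² = (-30 + 4*1296)² = (-30 + 5184)² = 5154² = 26563716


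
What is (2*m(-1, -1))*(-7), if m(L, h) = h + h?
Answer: 28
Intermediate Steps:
m(L, h) = 2*h
(2*m(-1, -1))*(-7) = (2*(2*(-1)))*(-7) = (2*(-2))*(-7) = -4*(-7) = 28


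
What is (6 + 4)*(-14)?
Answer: -140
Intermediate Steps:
(6 + 4)*(-14) = 10*(-14) = -140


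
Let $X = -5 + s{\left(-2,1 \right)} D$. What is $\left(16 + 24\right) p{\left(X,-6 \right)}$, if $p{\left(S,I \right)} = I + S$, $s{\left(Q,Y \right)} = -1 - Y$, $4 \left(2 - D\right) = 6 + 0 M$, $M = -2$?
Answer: $-480$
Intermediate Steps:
$D = \frac{1}{2}$ ($D = 2 - \frac{6 + 0 \left(-2\right)}{4} = 2 - \frac{6 + 0}{4} = 2 - \frac{3}{2} = \frac{1}{2} \approx 0.5$)
$X = -6$ ($X = -5 + \left(-1 - 1\right) \frac{1}{2} = -5 - 1 = -6$)
$\left(16 + 24\right) p{\left(X,-6 \right)} = \left(16 + 24\right) \left(-6 - 6\right) = 40 \left(-12\right) = -480$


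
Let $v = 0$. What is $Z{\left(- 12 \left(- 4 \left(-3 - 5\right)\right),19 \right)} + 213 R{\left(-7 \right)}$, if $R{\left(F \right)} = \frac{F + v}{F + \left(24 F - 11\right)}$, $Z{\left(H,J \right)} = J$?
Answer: $\frac{1675}{62} \approx 27.016$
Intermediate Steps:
$R{\left(F \right)} = \frac{F}{-11 + 25 F}$ ($R{\left(F \right)} = \frac{F + 0}{F + \left(24 F - 11\right)} = \frac{F}{F + \left(-11 + 24 F\right)} = \frac{F}{-11 + 25 F}$)
$Z{\left(- 12 \left(- 4 \left(-3 - 5\right)\right),19 \right)} + 213 R{\left(-7 \right)} = 19 + 213 \left(- \frac{7}{-11 + 25 \left(-7\right)}\right) = 19 + 213 \left(- \frac{7}{-11 - 175}\right) = 19 + 213 \left(- \frac{7}{-186}\right) = 19 + 213 \left(\left(-7\right) \left(- \frac{1}{186}\right)\right) = 19 + 213 \cdot \frac{7}{186} = 19 + \frac{497}{62} = \frac{1675}{62}$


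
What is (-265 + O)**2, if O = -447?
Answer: 506944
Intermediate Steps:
(-265 + O)**2 = (-265 - 447)**2 = (-712)**2 = 506944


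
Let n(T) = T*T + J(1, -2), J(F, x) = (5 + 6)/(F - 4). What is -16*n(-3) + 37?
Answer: -145/3 ≈ -48.333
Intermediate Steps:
J(F, x) = 11/(-4 + F)
n(T) = -11/3 + T² (n(T) = T*T + 11/(-4 + 1) = T² + 11/(-3) = T² + 11*(-⅓) = T² - 11/3 = -11/3 + T²)
-16*n(-3) + 37 = -16*(-11/3 + (-3)²) + 37 = -16*(-11/3 + 9) + 37 = -16*16/3 + 37 = -256/3 + 37 = -145/3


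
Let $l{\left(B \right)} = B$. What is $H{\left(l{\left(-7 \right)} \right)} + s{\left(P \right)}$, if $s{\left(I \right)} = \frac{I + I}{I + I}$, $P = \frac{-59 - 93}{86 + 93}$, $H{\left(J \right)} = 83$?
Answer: $84$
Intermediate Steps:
$P = - \frac{152}{179} \approx -0.84916$
$s{\left(I \right)} = 1$ ($s{\left(I \right)} = \frac{2 I}{2 I} = 2 I \frac{1}{2 I} = 1$)
$H{\left(l{\left(-7 \right)} \right)} + s{\left(P \right)} = 83 + 1 = 84$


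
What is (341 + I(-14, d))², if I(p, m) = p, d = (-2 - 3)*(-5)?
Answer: 106929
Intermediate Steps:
d = 25 (d = -5*(-5) = 25)
(341 + I(-14, d))² = (341 - 14)² = 327² = 106929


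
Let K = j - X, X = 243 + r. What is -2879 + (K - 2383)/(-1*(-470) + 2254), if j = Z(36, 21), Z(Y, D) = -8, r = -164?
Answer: -3922433/1362 ≈ -2879.9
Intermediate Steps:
X = 79 (X = 243 - 164 = 79)
j = -8
K = -87 (K = -8 - 1*79 = -8 - 79 = -87)
-2879 + (K - 2383)/(-1*(-470) + 2254) = -2879 + (-87 - 2383)/(-1*(-470) + 2254) = -2879 - 2470/(470 + 2254) = -2879 - 2470/2724 = -2879 - 2470*1/2724 = -2879 - 1235/1362 = -3922433/1362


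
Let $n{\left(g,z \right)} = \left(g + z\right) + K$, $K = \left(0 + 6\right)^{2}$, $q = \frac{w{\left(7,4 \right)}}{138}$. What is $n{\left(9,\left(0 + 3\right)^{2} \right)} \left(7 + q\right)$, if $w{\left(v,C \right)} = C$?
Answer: $\frac{8730}{23} \approx 379.57$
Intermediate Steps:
$q = \frac{2}{69}$ ($q = \frac{4}{138} = 4 \cdot \frac{1}{138} = \frac{2}{69} \approx 0.028986$)
$K = 36$ ($K = 6^{2} = 36$)
$n{\left(g,z \right)} = 36 + g + z$ ($n{\left(g,z \right)} = \left(g + z\right) + 36 = 36 + g + z$)
$n{\left(9,\left(0 + 3\right)^{2} \right)} \left(7 + q\right) = \left(36 + 9 + \left(0 + 3\right)^{2}\right) \left(7 + \frac{2}{69}\right) = \left(36 + 9 + 3^{2}\right) \frac{485}{69} = \left(36 + 9 + 9\right) \frac{485}{69} = 54 \cdot \frac{485}{69} = \frac{8730}{23}$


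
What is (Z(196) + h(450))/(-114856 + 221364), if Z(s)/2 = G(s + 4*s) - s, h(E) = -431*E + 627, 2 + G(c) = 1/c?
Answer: -94922309/52188920 ≈ -1.8188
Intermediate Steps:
G(c) = -2 + 1/c
h(E) = 627 - 431*E
Z(s) = -4 - 2*s + 2/(5*s) (Z(s) = 2*((-2 + 1/(s + 4*s)) - s) = 2*((-2 + 1/(5*s)) - s) = 2*(-2 - s + 1/(5*s)) = -4 - 2*s + 2/(5*s))
(Z(196) + h(450))/(-114856 + 221364) = ((-4 - 2*196 + (⅖)/196) + (627 - 431*450))/(-114856 + 221364) = ((-4 - 392 + (⅖)*(1/196)) + (627 - 193950))/106508 = ((-4 - 392 + 1/490) - 193323)*(1/106508) = (-194039/490 - 193323)*(1/106508) = -94922309/490*1/106508 = -94922309/52188920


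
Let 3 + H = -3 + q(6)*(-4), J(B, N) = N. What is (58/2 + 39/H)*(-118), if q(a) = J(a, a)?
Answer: -16343/5 ≈ -3268.6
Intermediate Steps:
q(a) = a
H = -30 (H = -3 + (-3 + 6*(-4)) = -3 + (-3 - 24) = -3 - 27 = -30)
(58/2 + 39/H)*(-118) = (58/2 + 39/(-30))*(-118) = (58*(½) + 39*(-1/30))*(-118) = (29 - 13/10)*(-118) = (277/10)*(-118) = -16343/5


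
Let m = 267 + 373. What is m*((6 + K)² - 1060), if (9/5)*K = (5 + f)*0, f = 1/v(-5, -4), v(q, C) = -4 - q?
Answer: -655360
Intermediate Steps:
f = 1 (f = 1/(-4 - 1*(-5)) = 1/(-4 + 5) = 1/1 = 1)
m = 640
K = 0 (K = 5*((5 + 1)*0)/9 = 5*(6*0)/9 = (5/9)*0 = 0)
m*((6 + K)² - 1060) = 640*((6 + 0)² - 1060) = 640*(6² - 1060) = 640*(36 - 1060) = 640*(-1024) = -655360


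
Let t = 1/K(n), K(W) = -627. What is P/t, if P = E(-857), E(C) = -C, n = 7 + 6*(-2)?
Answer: -537339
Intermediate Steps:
n = -5 (n = 7 - 12 = -5)
P = 857 (P = -1*(-857) = 857)
t = -1/627 (t = 1/(-627) = -1/627 ≈ -0.0015949)
P/t = 857/(-1/627) = 857*(-627) = -537339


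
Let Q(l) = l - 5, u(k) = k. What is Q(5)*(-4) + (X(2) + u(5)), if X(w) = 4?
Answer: 9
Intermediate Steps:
Q(l) = -5 + l
Q(5)*(-4) + (X(2) + u(5)) = (-5 + 5)*(-4) + (4 + 5) = 0*(-4) + 9 = 0 + 9 = 9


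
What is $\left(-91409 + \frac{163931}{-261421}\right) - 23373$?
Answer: $- \frac{30006589153}{261421} \approx -1.1478 \cdot 10^{5}$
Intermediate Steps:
$\left(-91409 + \frac{163931}{-261421}\right) - 23373 = \left(-91409 + 163931 \left(- \frac{1}{261421}\right)\right) - 23373 = \left(-91409 - \frac{163931}{261421}\right) - 23373 = - \frac{23896396120}{261421} - 23373 = - \frac{30006589153}{261421}$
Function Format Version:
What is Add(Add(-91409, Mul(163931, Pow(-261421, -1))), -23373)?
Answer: Rational(-30006589153, 261421) ≈ -1.1478e+5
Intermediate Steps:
Add(Add(-91409, Mul(163931, Pow(-261421, -1))), -23373) = Add(Add(-91409, Mul(163931, Rational(-1, 261421))), -23373) = Add(Add(-91409, Rational(-163931, 261421)), -23373) = Add(Rational(-23896396120, 261421), -23373) = Rational(-30006589153, 261421)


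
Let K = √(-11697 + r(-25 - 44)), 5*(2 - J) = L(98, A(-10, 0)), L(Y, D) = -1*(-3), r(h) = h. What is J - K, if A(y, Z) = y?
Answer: 7/5 - I*√11766 ≈ 1.4 - 108.47*I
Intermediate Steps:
L(Y, D) = 3
J = 7/5 (J = 2 - ⅕*3 = 2 - ⅗ = 7/5 ≈ 1.4000)
K = I*√11766 (K = √(-11697 + (-25 - 44)) = √(-11697 - 69) = √(-11766) = I*√11766 ≈ 108.47*I)
J - K = 7/5 - I*√11766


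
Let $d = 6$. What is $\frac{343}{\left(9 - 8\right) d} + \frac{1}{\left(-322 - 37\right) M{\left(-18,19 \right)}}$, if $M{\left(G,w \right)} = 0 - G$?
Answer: $\frac{184705}{3231} \approx 57.167$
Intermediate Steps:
$M{\left(G,w \right)} = - G$
$\frac{343}{\left(9 - 8\right) d} + \frac{1}{\left(-322 - 37\right) M{\left(-18,19 \right)}} = \frac{343}{\left(9 - 8\right) 6} + \frac{1}{\left(-322 - 37\right) \left(\left(-1\right) \left(-18\right)\right)} = \frac{343}{1 \cdot 6} + \frac{1}{\left(-359\right) 18} = \frac{343}{6} - \frac{1}{6462} = \frac{184705}{3231}$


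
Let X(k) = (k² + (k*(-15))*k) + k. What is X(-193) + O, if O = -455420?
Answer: -977099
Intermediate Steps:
X(k) = k - 14*k² (X(k) = (k² + (-15*k)*k) + k = (k² - 15*k²) + k = -14*k² + k = k - 14*k²)
X(-193) + O = -193*(1 - 14*(-193)) - 455420 = -193*(1 + 2702) - 455420 = -193*2703 - 455420 = -521679 - 455420 = -977099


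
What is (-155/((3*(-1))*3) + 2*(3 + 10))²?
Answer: 151321/81 ≈ 1868.2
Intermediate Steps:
(-155/((3*(-1))*3) + 2*(3 + 10))² = (-155/((-3*3)) + 2*13)² = (-155/(-9) + 26)² = (-155*(-⅑) + 26)² = (155/9 + 26)² = (389/9)² = 151321/81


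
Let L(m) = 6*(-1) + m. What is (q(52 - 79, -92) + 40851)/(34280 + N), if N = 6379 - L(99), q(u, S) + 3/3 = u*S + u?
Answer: 43307/40566 ≈ 1.0676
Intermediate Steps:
L(m) = -6 + m
q(u, S) = -1 + u + S*u (q(u, S) = -1 + (u*S + u) = -1 + (S*u + u) = -1 + (u + S*u) = -1 + u + S*u)
N = 6286 (N = 6379 - (-6 + 99) = 6379 - 1*93 = 6379 - 93 = 6286)
(q(52 - 79, -92) + 40851)/(34280 + N) = ((-1 + (52 - 79) - 92*(52 - 79)) + 40851)/(34280 + 6286) = ((-1 - 27 - 92*(-27)) + 40851)/40566 = ((-1 - 27 + 2484) + 40851)*(1/40566) = (2456 + 40851)*(1/40566) = 43307*(1/40566) = 43307/40566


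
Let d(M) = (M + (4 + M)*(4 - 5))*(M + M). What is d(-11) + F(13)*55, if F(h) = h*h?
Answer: 9383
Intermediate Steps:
d(M) = -8*M (d(M) = (M + (4 + M)*(-1))*(2*M) = (M + (-4 - M))*(2*M) = -8*M)
F(h) = h²
d(-11) + F(13)*55 = -8*(-11) + 13²*55 = 88 + 169*55 = 88 + 9295 = 9383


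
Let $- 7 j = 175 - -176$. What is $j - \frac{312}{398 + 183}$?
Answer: $- \frac{29445}{581} \approx -50.68$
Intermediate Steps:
$j = - \frac{351}{7}$ ($j = - \frac{175 - -176}{7} = - \frac{175 + 176}{7} = \left(- \frac{1}{7}\right) 351 = - \frac{351}{7} \approx -50.143$)
$j - \frac{312}{398 + 183} = - \frac{351}{7} - \frac{312}{398 + 183} = - \frac{351}{7} - \frac{312}{581} = - \frac{29445}{581}$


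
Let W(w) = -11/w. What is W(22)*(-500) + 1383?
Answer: 1633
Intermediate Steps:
W(22)*(-500) + 1383 = -11/22*(-500) + 1383 = -11*1/22*(-500) + 1383 = -½*(-500) + 1383 = 250 + 1383 = 1633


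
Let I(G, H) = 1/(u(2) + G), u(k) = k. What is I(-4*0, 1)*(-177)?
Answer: -177/2 ≈ -88.500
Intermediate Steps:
I(G, H) = 1/(2 + G)
I(-4*0, 1)*(-177) = -177/(2 - 4*0) = -177/(2 + 0) = -177/2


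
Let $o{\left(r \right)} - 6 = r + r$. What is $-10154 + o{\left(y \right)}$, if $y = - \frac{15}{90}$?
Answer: $- \frac{30445}{3} \approx -10148.0$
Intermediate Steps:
$y = - \frac{1}{6}$ ($y = \left(-15\right) \frac{1}{90} = - \frac{1}{6} \approx -0.16667$)
$o{\left(r \right)} = 6 + 2 r$ ($o{\left(r \right)} = 6 + \left(r + r\right) = 6 + 2 r$)
$-10154 + o{\left(y \right)} = -10154 + \left(6 + 2 \left(- \frac{1}{6}\right)\right) = -10154 + \left(6 - \frac{1}{3}\right) = -10154 + \frac{17}{3} = - \frac{30445}{3}$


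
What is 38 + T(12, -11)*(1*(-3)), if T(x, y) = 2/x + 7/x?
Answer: 143/4 ≈ 35.750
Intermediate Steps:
T(x, y) = 9/x
38 + T(12, -11)*(1*(-3)) = 38 + (9/12)*(1*(-3)) = 38 + (9*(1/12))*(-3) = 38 + (¾)*(-3) = 38 - 9/4 = 143/4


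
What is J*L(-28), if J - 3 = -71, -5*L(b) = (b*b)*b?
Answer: -1492736/5 ≈ -2.9855e+5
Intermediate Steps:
L(b) = -b³/5 (L(b) = -b*b*b/5 = -b²*b/5 = -b³/5)
J = -68 (J = 3 - 71 = -68)
J*L(-28) = -(-68)*(-28)³/5 = -(-68)*(-21952)/5 = -68*21952/5 = -1492736/5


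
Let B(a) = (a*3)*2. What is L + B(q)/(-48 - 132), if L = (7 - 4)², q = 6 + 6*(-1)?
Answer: 9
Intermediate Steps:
q = 0 (q = 6 - 6 = 0)
B(a) = 6*a (B(a) = (3*a)*2 = 6*a)
L = 9 (L = 3² = 9)
L + B(q)/(-48 - 132) = 9 + (6*0)/(-48 - 132) = 9 + 0/(-180) = 9 - 1/180*0 = 9 + 0 = 9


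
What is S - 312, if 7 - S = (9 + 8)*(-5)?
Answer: -220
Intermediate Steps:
S = 92 (S = 7 - (9 + 8)*(-5) = 7 - 17*(-5) = 7 - 1*(-85) = 7 + 85 = 92)
S - 312 = 92 - 312 = -220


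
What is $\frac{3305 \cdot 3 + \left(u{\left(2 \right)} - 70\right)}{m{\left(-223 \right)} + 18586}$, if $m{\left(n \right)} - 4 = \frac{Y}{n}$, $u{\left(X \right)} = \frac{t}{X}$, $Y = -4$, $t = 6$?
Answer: $\frac{1098052}{2072787} \approx 0.52975$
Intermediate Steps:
$u{\left(X \right)} = \frac{6}{X}$
$m{\left(n \right)} = 4 - \frac{4}{n}$
$\frac{3305 \cdot 3 + \left(u{\left(2 \right)} - 70\right)}{m{\left(-223 \right)} + 18586} = \frac{3305 \cdot 3 + \left(\frac{6}{2} - 70\right)}{\left(4 - \frac{4}{-223}\right) + 18586} = \frac{9915 + \left(6 \cdot \frac{1}{2} - 70\right)}{\left(4 - - \frac{4}{223}\right) + 18586} = \frac{9915 + \left(3 - 70\right)}{\left(4 + \frac{4}{223}\right) + 18586} = \frac{9915 - 67}{\frac{896}{223} + 18586} = \frac{9848}{\frac{4145574}{223}} = 9848 \cdot \frac{223}{4145574} = \frac{1098052}{2072787}$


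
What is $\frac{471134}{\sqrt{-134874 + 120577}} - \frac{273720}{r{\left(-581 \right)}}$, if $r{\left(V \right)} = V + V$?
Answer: $\frac{136860}{581} - \frac{16246 i \sqrt{17}}{17} \approx 235.56 - 3940.2 i$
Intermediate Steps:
$r{\left(V \right)} = 2 V$
$\frac{471134}{\sqrt{-134874 + 120577}} - \frac{273720}{r{\left(-581 \right)}} = \frac{471134}{\sqrt{-134874 + 120577}} - \frac{273720}{2 \left(-581\right)} = \frac{471134}{\sqrt{-14297}} - \frac{273720}{-1162} = \frac{471134}{29 i \sqrt{17}} - - \frac{136860}{581} = 471134 \left(- \frac{i \sqrt{17}}{493}\right) + \frac{136860}{581} = - \frac{16246 i \sqrt{17}}{17} + \frac{136860}{581} = \frac{136860}{581} - \frac{16246 i \sqrt{17}}{17}$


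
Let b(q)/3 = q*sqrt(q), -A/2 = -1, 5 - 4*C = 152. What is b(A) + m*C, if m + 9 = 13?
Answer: -147 + 6*sqrt(2) ≈ -138.51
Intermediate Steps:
m = 4 (m = -9 + 13 = 4)
C = -147/4 (C = 5/4 - 1/4*152 = 5/4 - 38 = -147/4 ≈ -36.750)
A = 2 (A = -2*(-1) = 2)
b(q) = 3*q**(3/2) (b(q) = 3*(q*sqrt(q)) = 3*q**(3/2))
b(A) + m*C = 3*2**(3/2) + 4*(-147/4) = 3*(2*sqrt(2)) - 147 = 6*sqrt(2) - 147 = -147 + 6*sqrt(2)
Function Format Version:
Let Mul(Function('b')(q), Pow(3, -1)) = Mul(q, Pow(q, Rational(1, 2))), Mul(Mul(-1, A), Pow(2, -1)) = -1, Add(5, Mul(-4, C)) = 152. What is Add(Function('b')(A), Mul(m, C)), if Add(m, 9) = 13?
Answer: Add(-147, Mul(6, Pow(2, Rational(1, 2)))) ≈ -138.51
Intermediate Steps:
m = 4 (m = Add(-9, 13) = 4)
C = Rational(-147, 4) (C = Add(Rational(5, 4), Mul(Rational(-1, 4), 152)) = Add(Rational(5, 4), -38) = Rational(-147, 4) ≈ -36.750)
A = 2 (A = Mul(-2, -1) = 2)
Function('b')(q) = Mul(3, Pow(q, Rational(3, 2))) (Function('b')(q) = Mul(3, Mul(q, Pow(q, Rational(1, 2)))) = Mul(3, Pow(q, Rational(3, 2))))
Add(Function('b')(A), Mul(m, C)) = Add(Mul(3, Pow(2, Rational(3, 2))), Mul(4, Rational(-147, 4))) = Add(Mul(3, Mul(2, Pow(2, Rational(1, 2)))), -147) = Add(Mul(6, Pow(2, Rational(1, 2))), -147) = Add(-147, Mul(6, Pow(2, Rational(1, 2))))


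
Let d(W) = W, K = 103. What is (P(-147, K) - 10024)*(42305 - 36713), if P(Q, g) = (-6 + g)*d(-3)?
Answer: -57681480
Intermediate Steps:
P(Q, g) = 18 - 3*g (P(Q, g) = (-6 + g)*(-3) = 18 - 3*g)
(P(-147, K) - 10024)*(42305 - 36713) = ((18 - 3*103) - 10024)*(42305 - 36713) = ((18 - 309) - 10024)*5592 = (-291 - 10024)*5592 = -10315*5592 = -57681480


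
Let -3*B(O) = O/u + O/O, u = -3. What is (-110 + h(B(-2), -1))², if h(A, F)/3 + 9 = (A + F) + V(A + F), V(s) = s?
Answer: 192721/9 ≈ 21413.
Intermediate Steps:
B(O) = -⅓ + O/9 (B(O) = -(O/(-3) + O/O)/3 = -(O*(-⅓) + 1)/3 = -(-O/3 + 1)/3 = -(1 - O/3)/3 = -⅓ + O/9)
h(A, F) = -27 + 6*A + 6*F (h(A, F) = -27 + 3*((A + F) + (A + F)) = -27 + 3*(2*A + 2*F) = -27 + (6*A + 6*F) = -27 + 6*A + 6*F)
(-110 + h(B(-2), -1))² = (-110 + (-27 + 6*(-⅓ + (⅑)*(-2)) + 6*(-1)))² = (-110 + (-27 + 6*(-⅓ - 2/9) - 6))² = (-110 + (-27 + 6*(-5/9) - 6))² = (-110 + (-27 - 10/3 - 6))² = (-110 - 109/3)² = (-439/3)² = 192721/9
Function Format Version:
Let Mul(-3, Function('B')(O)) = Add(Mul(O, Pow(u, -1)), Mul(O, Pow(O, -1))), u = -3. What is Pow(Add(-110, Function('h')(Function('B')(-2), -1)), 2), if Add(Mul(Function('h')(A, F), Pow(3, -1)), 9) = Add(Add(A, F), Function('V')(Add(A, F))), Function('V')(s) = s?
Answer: Rational(192721, 9) ≈ 21413.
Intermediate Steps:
Function('B')(O) = Add(Rational(-1, 3), Mul(Rational(1, 9), O)) (Function('B')(O) = Mul(Rational(-1, 3), Add(Mul(O, Pow(-3, -1)), Mul(O, Pow(O, -1)))) = Mul(Rational(-1, 3), Add(Mul(O, Rational(-1, 3)), 1)) = Mul(Rational(-1, 3), Add(Mul(Rational(-1, 3), O), 1)) = Mul(Rational(-1, 3), Add(1, Mul(Rational(-1, 3), O))) = Add(Rational(-1, 3), Mul(Rational(1, 9), O)))
Function('h')(A, F) = Add(-27, Mul(6, A), Mul(6, F)) (Function('h')(A, F) = Add(-27, Mul(3, Add(Add(A, F), Add(A, F)))) = Add(-27, Mul(3, Add(Mul(2, A), Mul(2, F)))) = Add(-27, Add(Mul(6, A), Mul(6, F))) = Add(-27, Mul(6, A), Mul(6, F)))
Pow(Add(-110, Function('h')(Function('B')(-2), -1)), 2) = Pow(Add(-110, Add(-27, Mul(6, Add(Rational(-1, 3), Mul(Rational(1, 9), -2))), Mul(6, -1))), 2) = Pow(Add(-110, Add(-27, Mul(6, Add(Rational(-1, 3), Rational(-2, 9))), -6)), 2) = Pow(Add(-110, Add(-27, Mul(6, Rational(-5, 9)), -6)), 2) = Pow(Add(-110, Add(-27, Rational(-10, 3), -6)), 2) = Pow(Add(-110, Rational(-109, 3)), 2) = Pow(Rational(-439, 3), 2) = Rational(192721, 9)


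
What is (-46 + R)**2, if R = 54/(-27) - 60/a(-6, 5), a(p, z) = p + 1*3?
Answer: 784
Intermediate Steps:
a(p, z) = 3 + p (a(p, z) = p + 3 = 3 + p)
R = 18 (R = 54/(-27) - 60/(3 - 6) = 54*(-1/27) - 60/(-3) = -2 - 60*(-1/3) = -2 + 20 = 18)
(-46 + R)**2 = (-46 + 18)**2 = (-28)**2 = 784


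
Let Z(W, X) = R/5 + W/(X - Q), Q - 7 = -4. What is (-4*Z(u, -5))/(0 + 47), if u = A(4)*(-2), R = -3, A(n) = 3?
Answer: -3/235 ≈ -0.012766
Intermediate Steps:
Q = 3 (Q = 7 - 4 = 3)
u = -6 (u = 3*(-2) = -6)
Z(W, X) = -3/5 + W/(-3 + X) (Z(W, X) = -3/5 + W/(X - 1*3) = -3*1/5 + W/(X - 3) = -3/5 + W/(-3 + X))
(-4*Z(u, -5))/(0 + 47) = (-4*(9 - 3*(-5) + 5*(-6))/(5*(-3 - 5)))/(0 + 47) = -4*(9 + 15 - 30)/(5*(-8))/47 = -4*(-1)*(-6)/(5*8)*(1/47) = -4*3/20*(1/47) = -3/5*1/47 = -3/235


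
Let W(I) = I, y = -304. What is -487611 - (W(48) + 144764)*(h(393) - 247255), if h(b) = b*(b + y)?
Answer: 30739914125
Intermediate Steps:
h(b) = b*(-304 + b) (h(b) = b*(b - 304) = b*(-304 + b))
-487611 - (W(48) + 144764)*(h(393) - 247255) = -487611 - (48 + 144764)*(393*(-304 + 393) - 247255) = -487611 - 144812*(393*89 - 247255) = -487611 - 144812*(34977 - 247255) = -487611 - 144812*(-212278) = -487611 - 1*(-30740401736) = -487611 + 30740401736 = 30739914125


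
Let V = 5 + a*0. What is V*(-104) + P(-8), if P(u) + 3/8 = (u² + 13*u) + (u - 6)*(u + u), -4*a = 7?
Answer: -2691/8 ≈ -336.38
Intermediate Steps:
a = -7/4 (a = -¼*7 = -7/4 ≈ -1.7500)
P(u) = -3/8 + u² + 13*u + 2*u*(-6 + u) (P(u) = -3/8 + ((u² + 13*u) + (u - 6)*(u + u)) = -3/8 + ((u² + 13*u) + (-6 + u)*(2*u)) = -3/8 + ((u² + 13*u) + 2*u*(-6 + u)) = -3/8 + (u² + 13*u + 2*u*(-6 + u)) = -3/8 + u² + 13*u + 2*u*(-6 + u))
V = 5 (V = 5 - 7/4*0 = 5 + 0 = 5)
V*(-104) + P(-8) = 5*(-104) + (-3/8 - 8 + 3*(-8)²) = -520 + (-3/8 - 8 + 3*64) = -520 + (-3/8 - 8 + 192) = -520 + 1469/8 = -2691/8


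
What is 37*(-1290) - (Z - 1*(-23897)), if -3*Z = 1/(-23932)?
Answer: -5142532093/71796 ≈ -71627.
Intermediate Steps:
Z = 1/71796 (Z = -⅓/(-23932) = -⅓*(-1/23932) = 1/71796 ≈ 1.3928e-5)
37*(-1290) - (Z - 1*(-23897)) = 37*(-1290) - (1/71796 - 1*(-23897)) = -47730 - (1/71796 + 23897) = -47730 - 1*1715709013/71796 = -47730 - 1715709013/71796 = -5142532093/71796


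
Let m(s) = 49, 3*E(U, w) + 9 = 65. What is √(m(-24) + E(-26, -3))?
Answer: √609/3 ≈ 8.2260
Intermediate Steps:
E(U, w) = 56/3 (E(U, w) = -3 + (⅓)*65 = -3 + 65/3 = 56/3)
√(m(-24) + E(-26, -3)) = √(49 + 56/3) = √(203/3) = √609/3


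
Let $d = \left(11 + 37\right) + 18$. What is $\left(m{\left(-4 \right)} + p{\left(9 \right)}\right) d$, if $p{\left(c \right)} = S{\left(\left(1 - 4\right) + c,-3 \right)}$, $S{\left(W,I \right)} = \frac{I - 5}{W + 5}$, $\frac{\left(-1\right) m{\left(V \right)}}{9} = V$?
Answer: $2328$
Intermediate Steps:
$m{\left(V \right)} = - 9 V$
$d = 66$ ($d = 48 + 18 = 66$)
$S{\left(W,I \right)} = \frac{-5 + I}{5 + W}$
$p{\left(c \right)} = - \frac{8}{2 + c}$ ($p{\left(c \right)} = \frac{-5 - 3}{5 + \left(\left(1 - 4\right) + c\right)} = \frac{1}{5 + \left(-3 + c\right)} \left(-8\right) = \frac{1}{2 + c} \left(-8\right) = - \frac{8}{2 + c}$)
$\left(m{\left(-4 \right)} + p{\left(9 \right)}\right) d = \left(\left(-9\right) \left(-4\right) - \frac{8}{2 + 9}\right) 66 = \left(36 - \frac{8}{11}\right) 66 = \frac{388}{11} \cdot 66 = 2328$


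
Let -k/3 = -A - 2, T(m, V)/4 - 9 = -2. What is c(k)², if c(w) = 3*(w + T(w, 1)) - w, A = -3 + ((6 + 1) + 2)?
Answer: 17424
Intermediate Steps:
A = 6 (A = -3 + (7 + 2) = -3 + 9 = 6)
T(m, V) = 28 (T(m, V) = 36 + 4*(-2) = 36 - 8 = 28)
k = 24 (k = -3*(-1*6 - 2) = -3*(-6 - 2) = -3*(-8) = 24)
c(w) = 84 + 2*w (c(w) = 3*(w + 28) - w = 3*(28 + w) - w = (84 + 3*w) - w = 84 + 2*w)
c(k)² = (84 + 2*24)² = (84 + 48)² = 132² = 17424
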